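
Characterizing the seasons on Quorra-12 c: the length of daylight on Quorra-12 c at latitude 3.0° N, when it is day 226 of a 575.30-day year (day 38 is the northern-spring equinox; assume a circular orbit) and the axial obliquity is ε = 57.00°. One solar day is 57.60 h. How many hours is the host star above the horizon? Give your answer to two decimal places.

29.87 h

Solar longitude: λ_s = 360° × (226 − 38)/575.30 = 117.643°.
sin δ = sin 57.00° × sin 117.643° = 0.74294, so δ = +47.983°.
cos H₀ = −tan φ · tan δ = −tan(+3.0°) × tan(+47.983°) = -0.0582, so H₀ = 1.6290 rad = 93.33°.
Daylight = 2H₀/(2π) × 57.60 h = (1.6290/π) × 57.60 = 29.87 h.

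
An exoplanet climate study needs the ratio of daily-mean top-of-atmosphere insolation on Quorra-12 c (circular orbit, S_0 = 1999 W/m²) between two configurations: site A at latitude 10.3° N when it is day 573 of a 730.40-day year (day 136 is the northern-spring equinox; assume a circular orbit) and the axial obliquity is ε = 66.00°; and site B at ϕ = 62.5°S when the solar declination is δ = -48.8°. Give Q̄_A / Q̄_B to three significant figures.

Q̄_A / Q̄_B ≈ 0.330

— Configuration A (ϕ=+10.3°):
Solar longitude: L_s = 360° × (573 − 136)/730.40 = 215.389°.
sin δ = sin 66.00° × sin 215.389° = -0.52905, so δ = -31.942°.
cos h₀ = −tan(+10.3°) tan(-31.942°) = 0.1133, h₀ = 1.4573 rad.
Bracket: h₀ sin ϕ sin δ + cos ϕ cos δ sin h₀ = 1.4573×0.17880×-0.52905 + 0.98389×0.84859×0.99356 = -0.137852 + 0.829542 = 0.691690.
Q̄ = (S_0/π) × [bracket] = (1999/π) × 0.691690 = 440.12 W/m².
— Configuration B (ϕ=-62.5°):
cos h₀ = −tan(-62.5°) tan(-48.800°) = -2.1943 ≤ −1 ⇒ polar day, h₀ = π.
Bracket: h₀ sin ϕ sin δ + cos ϕ cos δ sin h₀ = 3.1416×-0.88701×-0.75241 + 0.46175×0.65869×0.00000 = 2.096689 + 0.000000 = 2.096689.
Q̄ = (S_0/π) × [bracket] = (1999/π) × 2.096689 = 1334.1 W/m².
Ratio Q̄_A / Q̄_B = 440.12 / 1334.1 = 0.3299.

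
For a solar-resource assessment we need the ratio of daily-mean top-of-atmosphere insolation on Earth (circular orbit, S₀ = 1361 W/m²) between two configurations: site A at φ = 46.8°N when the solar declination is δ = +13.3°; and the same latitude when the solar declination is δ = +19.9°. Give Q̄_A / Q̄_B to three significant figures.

— Configuration A (φ=+46.8°):
cos H₀ = −tan(+46.8°) tan(+13.300°) = -0.2517, H₀ = 1.8253 rad.
Bracket: H₀ sin φ sin δ + cos φ cos δ sin H₀ = 1.8253×0.72897×0.23005 + 0.68455×0.97318×0.96780 = 0.306102 + 0.644739 = 0.950841.
Q̄ = (S₀/π) × [bracket] = (1361/π) × 0.950841 = 411.92 W/m².
— Configuration B (φ=+46.8°):
cos H₀ = −tan(+46.8°) tan(+19.900°) = -0.3855, H₀ = 1.9665 rad.
Bracket: H₀ sin φ sin δ + cos φ cos δ sin H₀ = 1.9665×0.72897×0.34038 + 0.68455×0.94029×0.92271 = 0.487941 + 0.593926 = 1.081867.
Q̄ = (S₀/π) × [bracket] = (1361/π) × 1.081867 = 468.69 W/m².
Ratio Q̄_A / Q̄_B = 411.92 / 468.69 = 0.8789.

Q̄_A / Q̄_B ≈ 0.879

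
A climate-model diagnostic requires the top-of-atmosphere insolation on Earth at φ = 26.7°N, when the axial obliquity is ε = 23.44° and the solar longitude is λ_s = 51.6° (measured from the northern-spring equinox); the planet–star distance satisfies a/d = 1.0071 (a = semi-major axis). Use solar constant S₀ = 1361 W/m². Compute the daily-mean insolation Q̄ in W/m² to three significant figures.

Q̄ ≈ 475 W/m²

Solar declination: sin δ = sin ε · sin λ_s = sin 23.44° × sin 51.6° = 0.31174, so δ = +18.164°.
cos H₀ = −tan(+26.7°) tan(+18.164°) = -0.1650, H₀ = 1.7366 rad.
Bracket: H₀ sin φ sin δ + cos φ cos δ sin H₀ = 1.7366×0.44932×0.31174 + 0.89337×0.95017×0.98629 = 0.243247 + 0.837216 = 1.080463.
Inverse-square distance factor (a/d)² = 1.0071² = 1.014250.
Q̄ = (S₀/π) × 1.014250 × [bracket] = (1361/π) × 1.014250 × 1.080463 = 474.7 W/m².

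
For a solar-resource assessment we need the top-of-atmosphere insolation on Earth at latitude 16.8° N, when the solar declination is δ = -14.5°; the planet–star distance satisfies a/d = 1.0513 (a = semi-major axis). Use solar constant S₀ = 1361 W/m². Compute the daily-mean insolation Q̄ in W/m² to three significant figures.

Q̄ ≈ 391 W/m²

cos H₀ = −tan(+16.8°) tan(-14.500°) = 0.0781, H₀ = 1.4926 rad.
Bracket: H₀ sin φ sin δ + cos φ cos δ sin H₀ = 1.4926×0.28903×-0.25038 + 0.95732×0.96815×0.99695 = -0.108015 + 0.924003 = 0.815988.
Inverse-square distance factor (a/d)² = 1.0513² = 1.105232.
Q̄ = (S₀/π) × 1.105232 × [bracket] = (1361/π) × 1.105232 × 0.815988 = 390.7 W/m².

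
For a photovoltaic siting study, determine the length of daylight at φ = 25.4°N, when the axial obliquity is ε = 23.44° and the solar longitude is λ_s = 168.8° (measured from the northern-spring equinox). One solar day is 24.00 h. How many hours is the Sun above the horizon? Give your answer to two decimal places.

12.28 h

Solar declination: sin δ = sin ε · sin λ_s = sin 23.44° × sin 168.8° = 0.07726, so δ = +4.431°.
cos H₀ = −tan φ · tan δ = −tan(+25.4°) × tan(+4.431°) = -0.0368, so H₀ = 1.6076 rad = 92.11°.
Daylight = 2H₀/(2π) × 24.00 h = (1.6076/π) × 24.00 = 12.28 h.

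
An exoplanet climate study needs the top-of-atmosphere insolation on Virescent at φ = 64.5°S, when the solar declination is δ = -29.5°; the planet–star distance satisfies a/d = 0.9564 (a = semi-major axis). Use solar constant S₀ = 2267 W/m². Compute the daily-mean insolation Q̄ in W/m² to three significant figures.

Q̄ ≈ 922 W/m²

cos H₀ = −tan(-64.5°) tan(-29.500°) = -1.1862 ≤ −1 ⇒ polar day, H₀ = π.
Bracket: H₀ sin φ sin δ + cos φ cos δ sin H₀ = 3.1416×-0.90259×-0.49242 + 0.43051×0.87036×0.00000 = 1.396295 + 0.000000 = 1.396295.
Inverse-square distance factor (a/d)² = 0.9564² = 0.914701.
Q̄ = (S₀/π) × 0.914701 × [bracket] = (2267/π) × 0.914701 × 1.396295 = 921.6 W/m².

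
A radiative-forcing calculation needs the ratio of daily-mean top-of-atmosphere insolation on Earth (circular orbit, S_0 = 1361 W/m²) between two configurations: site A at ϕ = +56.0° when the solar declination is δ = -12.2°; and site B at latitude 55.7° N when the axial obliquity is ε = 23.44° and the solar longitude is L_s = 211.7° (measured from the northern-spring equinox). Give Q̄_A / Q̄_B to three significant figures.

Q̄_A / Q̄_B ≈ 0.976

— Configuration A (ϕ=+56.0°):
cos h₀ = −tan(+56.0°) tan(-12.200°) = 0.3205, h₀ = 1.2445 rad.
Bracket: h₀ sin ϕ sin δ + cos ϕ cos δ sin h₀ = 1.2445×0.82904×-0.21132 + 0.55919×0.97742×0.94723 = -0.218027 + 0.517721 = 0.299694.
Q̄ = (S_0/π) × [bracket] = (1361/π) × 0.299694 = 129.83 W/m².
— Configuration B (ϕ=+55.7°):
Solar declination: sin δ = sin ε · sin L_s = sin 23.44° × sin 211.7° = -0.20903, so δ = -12.065°.
cos h₀ = −tan(+55.7°) tan(-12.065°) = 0.3133, h₀ = 1.2521 rad.
Bracket: h₀ sin ϕ sin δ + cos ϕ cos δ sin h₀ = 1.2521×0.82610×-0.20903 + 0.56353×0.97791×0.94964 = -0.216212 + 0.523329 = 0.307117.
Q̄ = (S_0/π) × [bracket] = (1361/π) × 0.307117 = 133.05 W/m².
Ratio Q̄_A / Q̄_B = 129.83 / 133.05 = 0.9758.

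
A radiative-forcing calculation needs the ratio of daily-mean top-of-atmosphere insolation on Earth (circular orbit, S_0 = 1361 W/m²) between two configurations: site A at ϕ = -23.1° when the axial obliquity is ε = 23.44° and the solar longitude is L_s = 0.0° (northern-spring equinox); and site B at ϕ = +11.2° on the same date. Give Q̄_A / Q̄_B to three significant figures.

— Configuration A (ϕ=-23.1°):
Solar declination: sin δ = sin ε · sin L_s = sin 23.44° × sin 0.0° = 0.00000, so δ = +0.000°.
cos h₀ = −tan(-23.1°) tan(+0.000°) = 0.0000, h₀ = 1.5708 rad.
Bracket: h₀ sin ϕ sin δ + cos ϕ cos δ sin h₀ = 1.5708×-0.39234×0.00000 + 0.91982×1.00000×1.00000 = -0.000000 + 0.919820 = 0.919820.
Q̄ = (S_0/π) × [bracket] = (1361/π) × 0.919820 = 398.48 W/m².
— Configuration B (ϕ=+11.2°):
cos h₀ = −tan(+11.2°) tan(+0.000°) = -0.0000, h₀ = 1.5708 rad.
Bracket: h₀ sin ϕ sin δ + cos ϕ cos δ sin h₀ = 1.5708×0.19423×0.00000 + 0.98096×1.00000×1.00000 = 0.000000 + 0.980960 = 0.980960.
Q̄ = (S_0/π) × [bracket] = (1361/π) × 0.980960 = 424.97 W/m².
Ratio Q̄_A / Q̄_B = 398.48 / 424.97 = 0.9377.

Q̄_A / Q̄_B ≈ 0.938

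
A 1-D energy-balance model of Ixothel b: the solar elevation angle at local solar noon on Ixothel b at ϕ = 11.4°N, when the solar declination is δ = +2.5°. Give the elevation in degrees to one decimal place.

At local noon the hour angle is zero, so the zenith angle equals |ϕ − δ| = |+11.4° − (+2.500°)| = 8.900°.
Elevation = 90° − 8.900° = 81.1°.

81.1°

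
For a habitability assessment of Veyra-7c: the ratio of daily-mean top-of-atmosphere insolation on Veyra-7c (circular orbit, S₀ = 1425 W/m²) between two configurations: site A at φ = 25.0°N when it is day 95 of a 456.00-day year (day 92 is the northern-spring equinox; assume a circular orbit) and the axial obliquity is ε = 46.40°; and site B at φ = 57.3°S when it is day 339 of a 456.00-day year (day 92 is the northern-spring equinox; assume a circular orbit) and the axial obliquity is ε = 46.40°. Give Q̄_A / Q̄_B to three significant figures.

Q̄_A / Q̄_B ≈ 1.15

— Configuration A (φ=+25.0°):
Solar longitude: λ_s = 360° × (95 − 92)/456.00 = 2.368°.
sin δ = sin 46.40° × sin 2.368° = 0.02993, so δ = +1.715°.
cos H₀ = −tan(+25.0°) tan(+1.715°) = -0.0140, H₀ = 1.5848 rad.
Bracket: H₀ sin φ sin δ + cos φ cos δ sin H₀ = 1.5848×0.42262×0.02993 + 0.90631×0.99955×0.99990 = 0.020046 + 0.905812 = 0.925858.
Q̄ = (S₀/π) × [bracket] = (1425/π) × 0.925858 = 419.96 W/m².
— Configuration B (φ=-57.3°):
Solar longitude: λ_s = 360° × (339 − 92)/456.00 = 195.000°.
sin δ = sin 46.40° × sin 195.000° = -0.18743, so δ = -10.803°.
cos H₀ = −tan(-57.3°) tan(-10.803°) = -0.2972, H₀ = 1.8726 rad.
Bracket: H₀ sin φ sin δ + cos φ cos δ sin H₀ = 1.8726×-0.84151×-0.18743 + 0.54024×0.98228×0.95481 = 0.295354 + 0.506686 = 0.802040.
Q̄ = (S₀/π) × [bracket] = (1425/π) × 0.802040 = 363.80 W/m².
Ratio Q̄_A / Q̄_B = 419.96 / 363.80 = 1.154.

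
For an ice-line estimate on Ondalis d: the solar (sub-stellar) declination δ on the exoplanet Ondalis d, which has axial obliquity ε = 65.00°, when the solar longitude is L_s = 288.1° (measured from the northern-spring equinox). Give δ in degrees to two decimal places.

δ = -59.48°

sin δ = sin ε · sin L_s = sin 65.00° × sin 288.1° = -0.861460.
δ = arcsin(-0.861460) = -59.48°.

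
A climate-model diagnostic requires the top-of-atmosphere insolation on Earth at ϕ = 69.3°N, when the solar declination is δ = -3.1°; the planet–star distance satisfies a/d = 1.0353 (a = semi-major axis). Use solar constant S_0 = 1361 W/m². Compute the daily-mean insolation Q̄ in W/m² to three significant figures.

Q̄ ≈ 129 W/m²

cos h₀ = −tan(+69.3°) tan(-3.100°) = 0.1433, h₀ = 1.4270 rad.
Bracket: h₀ sin ϕ sin δ + cos ϕ cos δ sin h₀ = 1.4270×0.93544×-0.05408 + 0.35347×0.99854×0.98968 = -0.072190 + 0.349311 = 0.277121.
Inverse-square distance factor (a/d)² = 1.0353² = 1.071846.
Q̄ = (S_0/π) × 1.071846 × [bracket] = (1361/π) × 1.071846 × 0.277121 = 128.7 W/m².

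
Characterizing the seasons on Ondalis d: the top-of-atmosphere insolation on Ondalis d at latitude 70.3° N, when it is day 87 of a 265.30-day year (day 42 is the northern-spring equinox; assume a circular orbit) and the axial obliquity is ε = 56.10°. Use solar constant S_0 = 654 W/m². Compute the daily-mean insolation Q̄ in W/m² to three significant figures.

Solar longitude: L_s = 360° × (87 − 42)/265.30 = 61.063°.
sin δ = sin 56.10° × sin 61.063° = 0.72639, so δ = +46.584°.
cos h₀ = −tan(+70.3°) tan(+46.584°) = -2.9518 ≤ −1 ⇒ polar day, h₀ = π.
Bracket: h₀ sin ϕ sin δ + cos ϕ cos δ sin h₀ = 3.1416×0.94147×0.72639 + 0.33710×0.68729×0.00000 = 2.148460 + 0.000000 = 2.148460.
Q̄ = (S_0/π) × [bracket] = (654/π) × 2.148460 = 447.3 W/m².

Q̄ ≈ 447 W/m²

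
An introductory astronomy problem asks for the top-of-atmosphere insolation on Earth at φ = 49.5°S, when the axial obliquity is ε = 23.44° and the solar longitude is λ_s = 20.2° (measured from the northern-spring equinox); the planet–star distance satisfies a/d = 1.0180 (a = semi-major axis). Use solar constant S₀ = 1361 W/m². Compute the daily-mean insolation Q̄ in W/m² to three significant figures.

Solar declination: sin δ = sin ε · sin λ_s = sin 23.44° × sin 20.2° = 0.13736, so δ = +7.895°.
cos H₀ = −tan(-49.5°) tan(+7.895°) = 0.1624, H₀ = 1.4077 rad.
Bracket: H₀ sin φ sin δ + cos φ cos δ sin H₀ = 1.4077×-0.76041×0.13736 + 0.64945×0.99052×0.98673 = -0.147034 + 0.634757 = 0.487723.
Inverse-square distance factor (a/d)² = 1.0180² = 1.036324.
Q̄ = (S₀/π) × 1.036324 × [bracket] = (1361/π) × 1.036324 × 0.487723 = 219.0 W/m².

Q̄ ≈ 219 W/m²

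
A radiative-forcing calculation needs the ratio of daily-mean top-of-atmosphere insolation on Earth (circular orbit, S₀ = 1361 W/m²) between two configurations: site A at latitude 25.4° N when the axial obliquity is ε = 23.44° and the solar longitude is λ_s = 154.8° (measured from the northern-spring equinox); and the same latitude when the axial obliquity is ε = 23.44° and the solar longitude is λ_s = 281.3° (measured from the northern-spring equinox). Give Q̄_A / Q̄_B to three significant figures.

— Configuration A (φ=+25.4°):
Solar declination: sin δ = sin ε · sin λ_s = sin 23.44° × sin 154.8° = 0.16937, so δ = +9.751°.
cos H₀ = −tan(+25.4°) tan(+9.751°) = -0.0816, H₀ = 1.6525 rad.
Bracket: H₀ sin φ sin δ + cos φ cos δ sin H₀ = 1.6525×0.42894×0.16937 + 0.90334×0.98555×0.99667 = 0.120053 + 0.887322 = 1.007375.
Q̄ = (S₀/π) × [bracket] = (1361/π) × 1.007375 = 436.41 W/m².
— Configuration B (φ=+25.4°):
Solar declination: sin δ = sin ε · sin λ_s = sin 23.44° × sin 281.3° = -0.39008, so δ = -22.959°.
cos H₀ = −tan(+25.4°) tan(-22.959°) = 0.2012, H₀ = 1.3683 rad.
Bracket: H₀ sin φ sin δ + cos φ cos δ sin H₀ = 1.3683×0.42894×-0.39008 + 0.90334×0.92078×0.97956 = -0.228945 + 0.814776 = 0.585831.
Q̄ = (S₀/π) × [bracket] = (1361/π) × 0.585831 = 253.79 W/m².
Ratio Q̄_A / Q̄_B = 436.41 / 253.79 = 1.720.

Q̄_A / Q̄_B ≈ 1.72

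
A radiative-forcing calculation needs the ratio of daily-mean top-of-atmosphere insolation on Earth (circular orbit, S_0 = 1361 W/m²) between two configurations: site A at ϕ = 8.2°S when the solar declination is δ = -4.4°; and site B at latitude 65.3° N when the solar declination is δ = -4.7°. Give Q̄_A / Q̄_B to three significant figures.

— Configuration A (ϕ=-8.2°):
cos h₀ = −tan(-8.2°) tan(-4.400°) = -0.0111, h₀ = 1.5819 rad.
Bracket: h₀ sin ϕ sin δ + cos ϕ cos δ sin h₀ = 1.5819×-0.14263×-0.07672 + 0.98978×0.99705×0.99994 = 0.017310 + 0.986801 = 1.004111.
Q̄ = (S_0/π) × [bracket] = (1361/π) × 1.004111 = 435.00 W/m².
— Configuration B (ϕ=+65.3°):
cos h₀ = −tan(+65.3°) tan(-4.700°) = 0.1787, h₀ = 1.3911 rad.
Bracket: h₀ sin ϕ sin δ + cos ϕ cos δ sin h₀ = 1.3911×0.90851×-0.08194 + 0.41787×0.99664×0.98389 = -0.103558 + 0.409757 = 0.306199.
Q̄ = (S_0/π) × [bracket] = (1361/π) × 0.306199 = 132.65 W/m².
Ratio Q̄_A / Q̄_B = 435.00 / 132.65 = 3.279.

Q̄_A / Q̄_B ≈ 3.28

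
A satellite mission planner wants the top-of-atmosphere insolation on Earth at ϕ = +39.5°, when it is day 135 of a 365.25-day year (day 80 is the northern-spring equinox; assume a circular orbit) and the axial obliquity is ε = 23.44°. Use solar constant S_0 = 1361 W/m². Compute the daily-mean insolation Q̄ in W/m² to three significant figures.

Q̄ ≈ 469 W/m²

Solar longitude: L_s = 360° × (135 − 80)/365.25 = 54.209°.
sin δ = sin 23.44° × sin 54.209° = 0.32267, so δ = +18.824°.
cos h₀ = −tan(+39.5°) tan(+18.824°) = -0.2810, h₀ = 1.8557 rad.
Bracket: h₀ sin ϕ sin δ + cos ϕ cos δ sin h₀ = 1.8557×0.63608×0.32267 + 0.77162×0.94651×0.95970 = 0.380871 + 0.700913 = 1.081784.
Q̄ = (S_0/π) × [bracket] = (1361/π) × 1.081784 = 468.7 W/m².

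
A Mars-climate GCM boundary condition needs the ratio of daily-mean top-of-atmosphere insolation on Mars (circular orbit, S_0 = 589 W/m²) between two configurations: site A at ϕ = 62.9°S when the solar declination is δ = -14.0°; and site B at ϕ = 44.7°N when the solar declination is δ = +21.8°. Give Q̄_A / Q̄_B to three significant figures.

— Configuration A (ϕ=-62.9°):
cos h₀ = −tan(-62.9°) tan(-14.000°) = -0.4872, h₀ = 2.0797 rad.
Bracket: h₀ sin ϕ sin δ + cos ϕ cos δ sin h₀ = 2.0797×-0.89021×-0.24192 + 0.45554×0.97030×0.87327 = 0.447883 + 0.385994 = 0.833877.
Q̄ = (S_0/π) × [bracket] = (589/π) × 0.833877 = 156.34 W/m².
— Configuration B (ϕ=+44.7°):
cos h₀ = −tan(+44.7°) tan(+21.800°) = -0.3958, h₀ = 1.9777 rad.
Bracket: h₀ sin ϕ sin δ + cos ϕ cos δ sin h₀ = 1.9777×0.70339×0.37137 + 0.71080×0.92849×0.91833 = 0.516611 + 0.606071 = 1.122682.
Q̄ = (S_0/π) × [bracket] = (589/π) × 1.122682 = 210.49 W/m².
Ratio Q̄_A / Q̄_B = 156.34 / 210.49 = 0.7427.

Q̄_A / Q̄_B ≈ 0.743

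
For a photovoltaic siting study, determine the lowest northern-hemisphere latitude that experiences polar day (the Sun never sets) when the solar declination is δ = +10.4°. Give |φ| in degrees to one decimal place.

Polar day requires cos H₀ = −tan φ tan δ ≤ −1, i.e. tan φ tan δ ≥ 1.
The boundary is |tan φ| · |tan δ| = 1, so |φ| = 90° − |δ| = 90° − 10.4° = 79.6° in the northern hemisphere.

|φ| = 79.6°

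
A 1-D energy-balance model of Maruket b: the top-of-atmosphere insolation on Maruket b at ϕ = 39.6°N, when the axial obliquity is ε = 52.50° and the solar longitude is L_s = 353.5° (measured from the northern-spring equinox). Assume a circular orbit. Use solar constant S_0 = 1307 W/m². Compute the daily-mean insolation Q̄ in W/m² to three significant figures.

Solar declination: sin δ = sin ε · sin L_s = sin 52.50° × sin 353.5° = -0.08981, so δ = -5.153°.
cos h₀ = −tan(+39.6°) tan(-5.153°) = 0.0746, h₀ = 1.4961 rad.
Bracket: h₀ sin ϕ sin δ + cos ϕ cos δ sin h₀ = 1.4961×0.63742×-0.08981 + 0.77051×0.99596×0.99721 = -0.085647 + 0.765256 = 0.679609.
Q̄ = (S_0/π) × [bracket] = (1307/π) × 0.679609 = 282.7 W/m².

Q̄ ≈ 283 W/m²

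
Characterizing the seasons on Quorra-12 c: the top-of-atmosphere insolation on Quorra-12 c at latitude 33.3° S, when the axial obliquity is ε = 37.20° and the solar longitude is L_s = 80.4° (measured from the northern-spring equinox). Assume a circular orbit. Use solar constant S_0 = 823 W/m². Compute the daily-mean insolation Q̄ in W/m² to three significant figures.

Q̄ ≈ 62.5 W/m²

Solar declination: sin δ = sin ε · sin L_s = sin 37.20° × sin 80.4° = 0.59613, so δ = +36.593°.
cos h₀ = −tan(-33.3°) tan(+36.593°) = 0.4877, h₀ = 1.0613 rad.
Bracket: h₀ sin ϕ sin δ + cos ϕ cos δ sin h₀ = 1.0613×-0.54902×0.59613 + 0.83581×0.80289×0.87300 = -0.347350 + 0.585838 = 0.238488.
Q̄ = (S_0/π) × [bracket] = (823/π) × 0.238488 = 62.48 W/m².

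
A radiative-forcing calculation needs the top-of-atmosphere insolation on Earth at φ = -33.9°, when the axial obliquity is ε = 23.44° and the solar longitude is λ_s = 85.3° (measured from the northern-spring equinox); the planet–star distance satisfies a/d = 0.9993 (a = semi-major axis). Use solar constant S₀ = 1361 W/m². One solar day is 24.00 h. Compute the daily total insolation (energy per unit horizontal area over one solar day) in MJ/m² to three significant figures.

Solar declination: sin δ = sin ε · sin λ_s = sin 23.44° × sin 85.3° = 0.39645, so δ = +23.356°.
cos H₀ = −tan(-33.9°) tan(+23.356°) = 0.2902, H₀ = 1.2764 rad.
Bracket: H₀ sin φ sin δ + cos φ cos δ sin H₀ = 1.2764×-0.55775×0.39645 + 0.83001×0.91806×0.95697 = -0.282238 + 0.729210 = 0.446972.
Inverse-square distance factor (a/d)² = 0.9993² = 0.998600.
Q̄ = (S₀/π) × 0.998600 × [bracket] = (1361/π) × 0.998600 × 0.446972 = 193.37 W/m².
Daily total = Q̄ × 24.00 h × 3600 s/h = 193.37 × 24.00 × 3600 / 10⁶ = 16.71 MJ/m².

16.7 MJ/m²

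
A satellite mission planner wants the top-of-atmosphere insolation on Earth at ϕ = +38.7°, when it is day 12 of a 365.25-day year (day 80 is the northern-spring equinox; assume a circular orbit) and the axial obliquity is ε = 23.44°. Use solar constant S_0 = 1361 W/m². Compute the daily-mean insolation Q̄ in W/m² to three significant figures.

Q̄ ≈ 175 W/m²

Solar longitude: L_s = 360° × (12 − 80)/365.25 = -67.023°, i.e. -67.023° + 360° = 292.977°.
sin δ = sin 23.44° × sin 292.977° = -0.36623, so δ = -21.483°.
cos h₀ = −tan(+38.7°) tan(-21.483°) = 0.3153, h₀ = 1.2500 rad.
Bracket: h₀ sin ϕ sin δ + cos ϕ cos δ sin h₀ = 1.2500×0.62524×-0.36623 + 0.78043×0.93053×0.94899 = -0.286227 + 0.689169 = 0.402942.
Q̄ = (S_0/π) × [bracket] = (1361/π) × 0.402942 = 174.6 W/m².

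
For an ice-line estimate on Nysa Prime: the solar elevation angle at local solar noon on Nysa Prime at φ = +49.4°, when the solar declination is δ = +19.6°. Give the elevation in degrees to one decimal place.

60.2°

At local noon the hour angle is zero, so the zenith angle equals |φ − δ| = |+49.4° − (+19.600°)| = 29.800°.
Elevation = 90° − 29.800° = 60.2°.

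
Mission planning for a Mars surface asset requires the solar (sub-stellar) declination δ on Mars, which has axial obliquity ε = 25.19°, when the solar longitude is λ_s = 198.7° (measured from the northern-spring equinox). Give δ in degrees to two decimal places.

δ = -7.84°

sin δ = sin ε · sin λ_s = sin 25.19° × sin 198.7° = -0.136460.
δ = arcsin(-0.136460) = -7.84°.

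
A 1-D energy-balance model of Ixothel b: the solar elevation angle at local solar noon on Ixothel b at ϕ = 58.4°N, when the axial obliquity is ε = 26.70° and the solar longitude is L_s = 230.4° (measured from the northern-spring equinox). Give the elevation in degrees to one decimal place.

11.3°

Solar declination: sin δ = sin ε · sin L_s = sin 26.70° × sin 230.4° = -0.34621, so δ = -20.255°.
At local noon the hour angle is zero, so the zenith angle equals |ϕ − δ| = |+58.4° − (-20.255°)| = 78.655°.
Elevation = 90° − 78.655° = 11.3°.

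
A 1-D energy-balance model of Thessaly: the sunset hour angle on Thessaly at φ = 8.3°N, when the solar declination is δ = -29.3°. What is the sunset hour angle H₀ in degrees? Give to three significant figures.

H₀ = 85.3°

cos H₀ = −tan φ · tan δ = −tan(+8.3°) × tan(-29.300°) = 0.0819, so H₀ = 1.4888 rad = 85.30°.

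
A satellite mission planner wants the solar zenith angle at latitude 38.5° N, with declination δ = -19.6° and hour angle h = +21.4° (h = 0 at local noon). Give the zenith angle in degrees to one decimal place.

θ_z = 61.5°

cos θ_z = sin φ sin δ + cos φ cos δ cos h = -0.208824 + 0.686432 = 0.477608.
θ_z = arccos(0.477608) = 61.5°.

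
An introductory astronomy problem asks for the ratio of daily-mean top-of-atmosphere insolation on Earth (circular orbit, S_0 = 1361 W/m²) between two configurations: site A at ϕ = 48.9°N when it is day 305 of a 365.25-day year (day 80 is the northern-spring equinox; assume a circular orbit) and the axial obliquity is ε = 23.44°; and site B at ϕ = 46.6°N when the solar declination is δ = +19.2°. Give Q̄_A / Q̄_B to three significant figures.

— Configuration A (ϕ=+48.9°):
Solar longitude: L_s = 360° × (305 − 80)/365.25 = 221.766°.
sin δ = sin 23.44° × sin 221.766° = -0.26496, so δ = -15.365°.
cos h₀ = −tan(+48.9°) tan(-15.365°) = 0.3150, h₀ = 1.2503 rad.
Bracket: h₀ sin ϕ sin δ + cos ϕ cos δ sin h₀ = 1.2503×0.75356×-0.26496 + 0.65738×0.96426×0.94909 = -0.249639 + 0.601614 = 0.351975.
Q̄ = (S_0/π) × [bracket] = (1361/π) × 0.351975 = 152.48 W/m².
— Configuration B (ϕ=+46.6°):
cos h₀ = −tan(+46.6°) tan(+19.200°) = -0.3683, h₀ = 1.9479 rad.
Bracket: h₀ sin ϕ sin δ + cos ϕ cos δ sin h₀ = 1.9479×0.72657×0.32887 + 0.68709×0.94438×0.92973 = 0.465445 + 0.603278 = 1.068723.
Q̄ = (S_0/π) × [bracket] = (1361/π) × 1.068723 = 462.99 W/m².
Ratio Q̄_A / Q̄_B = 152.48 / 462.99 = 0.3293.

Q̄_A / Q̄_B ≈ 0.329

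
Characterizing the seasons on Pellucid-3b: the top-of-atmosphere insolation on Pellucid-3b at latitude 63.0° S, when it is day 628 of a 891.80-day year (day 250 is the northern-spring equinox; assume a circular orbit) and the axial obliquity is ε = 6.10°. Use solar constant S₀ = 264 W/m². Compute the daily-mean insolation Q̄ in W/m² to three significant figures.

Solar longitude: λ_s = 360° × (628 − 250)/891.80 = 152.590°.
sin δ = sin 6.10° × sin 152.590° = 0.04892, so δ = +2.804°.
cos H₀ = −tan(-63.0°) tan(+2.804°) = 0.0961, H₀ = 1.4745 rad.
Bracket: H₀ sin φ sin δ + cos φ cos δ sin H₀ = 1.4745×-0.89101×0.04892 + 0.45399×0.99880×0.99537 = -0.064271 + 0.451346 = 0.387075.
Q̄ = (S₀/π) × [bracket] = (264/π) × 0.387075 = 32.53 W/m².

Q̄ ≈ 32.5 W/m²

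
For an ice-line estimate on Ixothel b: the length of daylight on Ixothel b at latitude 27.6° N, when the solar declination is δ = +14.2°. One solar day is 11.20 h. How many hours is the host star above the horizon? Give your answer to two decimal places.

6.07 h

cos h₀ = −tan ϕ · tan δ = −tan(+27.6°) × tan(+14.200°) = -0.1323, so h₀ = 1.7035 rad = 97.60°.
Daylight = 2h₀/(2π) × 11.20 h = (1.7035/π) × 11.20 = 6.07 h.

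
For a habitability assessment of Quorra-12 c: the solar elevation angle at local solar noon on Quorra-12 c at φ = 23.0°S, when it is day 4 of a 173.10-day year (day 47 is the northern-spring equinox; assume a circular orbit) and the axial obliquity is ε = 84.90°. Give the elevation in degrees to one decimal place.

Solar longitude: λ_s = 360° × (4 − 47)/173.10 = -89.428°, i.e. -89.428° + 360° = 270.572°.
sin δ = sin 84.90° × sin 270.572° = -0.99599, so δ = -84.868°.
At local noon the hour angle is zero, so the zenith angle equals |φ − δ| = |-23.0° − (-84.868°)| = 61.868°.
Elevation = 90° − 61.868° = 28.1°.

28.1°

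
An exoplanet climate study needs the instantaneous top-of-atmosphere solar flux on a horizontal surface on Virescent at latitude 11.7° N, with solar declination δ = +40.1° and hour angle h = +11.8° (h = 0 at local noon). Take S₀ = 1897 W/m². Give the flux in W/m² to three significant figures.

cos θ_z = sin φ sin δ + cos φ cos δ cos h = 0.130620 + 0.733200 = 0.863820.
Flux = S₀ · cos θ_z = 1897 × 0.863820 = 1639 W/m².

1.64e+03 W/m²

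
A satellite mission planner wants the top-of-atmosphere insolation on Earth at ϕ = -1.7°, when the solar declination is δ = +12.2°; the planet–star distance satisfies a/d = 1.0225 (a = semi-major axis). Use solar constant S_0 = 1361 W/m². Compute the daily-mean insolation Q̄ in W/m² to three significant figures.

Q̄ ≈ 438 W/m²

cos h₀ = −tan(-1.7°) tan(+12.200°) = 0.0064, h₀ = 1.5644 rad.
Bracket: h₀ sin ϕ sin δ + cos ϕ cos δ sin h₀ = 1.5644×-0.02967×0.21132 + 0.99956×0.97742×0.99998 = -0.009809 + 0.976970 = 0.967161.
Inverse-square distance factor (a/d)² = 1.0225² = 1.045506.
Q̄ = (S_0/π) × 1.045506 × [bracket] = (1361/π) × 1.045506 × 0.967161 = 438.1 W/m².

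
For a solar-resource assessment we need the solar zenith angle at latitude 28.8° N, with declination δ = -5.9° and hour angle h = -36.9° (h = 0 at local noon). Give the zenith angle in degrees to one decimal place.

cos θ_z = sin ϕ sin δ + cos ϕ cos δ cos h = -0.049521 + 0.697057 = 0.647536.
θ_z = arccos(0.647536) = 49.6°.

θ_z = 49.6°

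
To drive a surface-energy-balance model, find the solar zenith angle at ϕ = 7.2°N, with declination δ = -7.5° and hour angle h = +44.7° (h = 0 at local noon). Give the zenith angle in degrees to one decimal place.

θ_z = 46.9°

cos θ_z = sin ϕ sin δ + cos ϕ cos δ cos h = -0.016359 + 0.699162 = 0.682803.
θ_z = arccos(0.682803) = 46.9°.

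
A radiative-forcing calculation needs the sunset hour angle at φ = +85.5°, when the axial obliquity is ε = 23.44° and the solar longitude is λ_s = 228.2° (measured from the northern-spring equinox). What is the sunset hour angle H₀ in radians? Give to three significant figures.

H₀ = 0.00 rad

Solar declination: sin δ = sin ε · sin λ_s = sin 23.44° × sin 228.2° = -0.29654, so δ = -17.250°.
cos H₀ = −tan φ · tan δ = 3.9454 ≥ 1, so the Sun never rises (polar night) and H₀ = 0.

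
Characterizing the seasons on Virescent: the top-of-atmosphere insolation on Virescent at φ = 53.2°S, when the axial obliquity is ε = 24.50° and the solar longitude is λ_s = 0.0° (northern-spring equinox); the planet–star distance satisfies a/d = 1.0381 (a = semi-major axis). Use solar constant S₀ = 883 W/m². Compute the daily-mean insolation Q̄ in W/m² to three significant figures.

Q̄ ≈ 181 W/m²

Solar declination: sin δ = sin ε · sin λ_s = sin 24.50° × sin 0.0° = 0.00000, so δ = +0.000°.
cos H₀ = −tan(-53.2°) tan(+0.000°) = 0.0000, H₀ = 1.5708 rad.
Bracket: H₀ sin φ sin δ + cos φ cos δ sin H₀ = 1.5708×-0.80073×0.00000 + 0.59902×1.00000×1.00000 = -0.000000 + 0.599020 = 0.599020.
Inverse-square distance factor (a/d)² = 1.0381² = 1.077652.
Q̄ = (S₀/π) × 1.077652 × [bracket] = (883/π) × 1.077652 × 0.599020 = 181.4 W/m².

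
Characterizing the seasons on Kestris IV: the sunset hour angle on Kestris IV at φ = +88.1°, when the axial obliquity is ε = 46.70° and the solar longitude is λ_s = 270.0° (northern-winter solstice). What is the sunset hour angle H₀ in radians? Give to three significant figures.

H₀ = 0.00 rad

Solar declination: sin δ = sin ε · sin λ_s = sin 46.70° × sin 270.0° = -0.72777, so δ = -46.700°.
cos H₀ = −tan φ · tan δ = 31.9887 ≥ 1, so the host star never rises (polar night) and H₀ = 0.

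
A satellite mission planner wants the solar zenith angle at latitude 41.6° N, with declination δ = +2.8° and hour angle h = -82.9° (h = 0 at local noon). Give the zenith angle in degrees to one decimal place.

θ_z = 82.8°

cos θ_z = sin φ sin δ + cos φ cos δ cos h = 0.032433 + 0.092319 = 0.124752.
θ_z = arccos(0.124752) = 82.8°.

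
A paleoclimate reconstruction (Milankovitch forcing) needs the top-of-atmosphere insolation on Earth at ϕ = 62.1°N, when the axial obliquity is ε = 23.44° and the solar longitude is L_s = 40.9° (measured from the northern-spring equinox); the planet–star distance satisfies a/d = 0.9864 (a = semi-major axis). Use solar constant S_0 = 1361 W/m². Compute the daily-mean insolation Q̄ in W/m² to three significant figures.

Q̄ ≈ 368 W/m²

Solar declination: sin δ = sin ε · sin L_s = sin 23.44° × sin 40.9° = 0.26045, so δ = +15.097°.
cos h₀ = −tan(+62.1°) tan(+15.097°) = -0.5095, h₀ = 2.1054 rad.
Bracket: h₀ sin ϕ sin δ + cos ϕ cos δ sin h₀ = 2.1054×0.88377×0.26045 + 0.46793×0.96549×0.86048 = 0.484617 + 0.388749 = 0.873366.
Inverse-square distance factor (a/d)² = 0.9864² = 0.972985.
Q̄ = (S_0/π) × 0.972985 × [bracket] = (1361/π) × 0.972985 × 0.873366 = 368.1 W/m².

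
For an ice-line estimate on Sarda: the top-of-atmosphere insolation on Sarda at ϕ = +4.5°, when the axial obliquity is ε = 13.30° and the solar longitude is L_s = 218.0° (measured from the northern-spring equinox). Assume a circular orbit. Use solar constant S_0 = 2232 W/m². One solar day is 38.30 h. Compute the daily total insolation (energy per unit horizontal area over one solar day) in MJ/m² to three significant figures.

95.0 MJ/m²

Solar declination: sin δ = sin ε · sin L_s = sin 13.30° × sin 218.0° = -0.14163, so δ = -8.142°.
cos h₀ = −tan(+4.5°) tan(-8.142°) = 0.0113, h₀ = 1.5595 rad.
Bracket: h₀ sin ϕ sin δ + cos ϕ cos δ sin h₀ = 1.5595×0.07846×-0.14163 + 0.99692×0.98992×0.99994 = -0.017330 + 0.986812 = 0.969482.
Q̄ = (S_0/π) × [bracket] = (2232/π) × 0.969482 = 688.79 W/m².
Daily total = Q̄ × 38.30 h × 3600 s/h = 688.79 × 38.30 × 3600 / 10⁶ = 94.97 MJ/m².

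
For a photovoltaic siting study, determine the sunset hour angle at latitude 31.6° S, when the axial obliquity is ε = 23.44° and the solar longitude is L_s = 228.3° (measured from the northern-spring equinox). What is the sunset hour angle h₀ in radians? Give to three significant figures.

Solar declination: sin δ = sin ε · sin L_s = sin 23.44° × sin 228.3° = -0.29700, so δ = -17.278°.
cos h₀ = −tan ϕ · tan δ = −tan(-31.6°) × tan(-17.278°) = -0.1914, so h₀ = 1.7633 rad = 101.03°.

h₀ = 1.76 rad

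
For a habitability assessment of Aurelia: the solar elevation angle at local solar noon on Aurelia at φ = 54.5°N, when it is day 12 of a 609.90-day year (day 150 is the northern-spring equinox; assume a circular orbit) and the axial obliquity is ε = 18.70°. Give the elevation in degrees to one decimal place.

17.0°

Solar longitude: λ_s = 360° × (12 − 150)/609.90 = -81.456°, i.e. -81.456° + 360° = 278.544°.
sin δ = sin 18.70° × sin 278.544° = -0.31705, so δ = -18.485°.
At local noon the hour angle is zero, so the zenith angle equals |φ − δ| = |+54.5° − (-18.485°)| = 72.985°.
Elevation = 90° − 72.985° = 17.0°.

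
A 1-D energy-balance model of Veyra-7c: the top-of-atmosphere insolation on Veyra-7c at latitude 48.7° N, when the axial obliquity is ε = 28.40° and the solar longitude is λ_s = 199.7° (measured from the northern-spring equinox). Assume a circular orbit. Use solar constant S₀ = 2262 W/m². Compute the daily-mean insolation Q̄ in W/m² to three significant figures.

Q̄ ≈ 341 W/m²

Solar declination: sin δ = sin ε · sin λ_s = sin 28.40° × sin 199.7° = -0.16033, so δ = -9.226°.
cos H₀ = −tan(+48.7°) tan(-9.226°) = 0.1849, H₀ = 1.3848 rad.
Bracket: H₀ sin φ sin δ + cos φ cos δ sin H₀ = 1.3848×0.75126×-0.16033 + 0.66000×0.98706×0.98276 = -0.166798 + 0.640228 = 0.473430.
Q̄ = (S₀/π) × [bracket] = (2262/π) × 0.473430 = 340.9 W/m².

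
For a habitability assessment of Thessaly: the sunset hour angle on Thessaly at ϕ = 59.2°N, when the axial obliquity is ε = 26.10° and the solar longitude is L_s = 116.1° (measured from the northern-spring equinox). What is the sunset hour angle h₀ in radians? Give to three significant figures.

h₀ = 2.38 rad

Solar declination: sin δ = sin ε · sin L_s = sin 26.10° × sin 116.1° = 0.39508, so δ = +23.271°.
cos h₀ = −tan ϕ · tan δ = −tan(+59.2°) × tan(+23.271°) = -0.7214, so h₀ = 2.3767 rad = 136.17°.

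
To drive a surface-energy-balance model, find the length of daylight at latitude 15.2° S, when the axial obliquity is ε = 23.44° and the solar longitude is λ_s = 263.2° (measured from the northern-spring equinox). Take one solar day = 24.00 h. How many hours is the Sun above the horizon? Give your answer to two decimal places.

Solar declination: sin δ = sin ε · sin λ_s = sin 23.44° × sin 263.2° = -0.39499, so δ = -23.265°.
cos H₀ = −tan φ · tan δ = −tan(-15.2°) × tan(-23.265°) = -0.1168, so H₀ = 1.6879 rad = 96.71°.
Daylight = 2H₀/(2π) × 24.00 h = (1.6879/π) × 24.00 = 12.89 h.

12.89 h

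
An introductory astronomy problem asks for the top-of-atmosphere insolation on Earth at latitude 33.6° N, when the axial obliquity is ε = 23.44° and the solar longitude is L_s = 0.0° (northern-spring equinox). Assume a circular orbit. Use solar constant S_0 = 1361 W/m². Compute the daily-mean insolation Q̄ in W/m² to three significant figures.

Q̄ ≈ 361 W/m²

Solar declination: sin δ = sin ε · sin L_s = sin 23.44° × sin 0.0° = 0.00000, so δ = +0.000°.
cos h₀ = −tan(+33.6°) tan(+0.000°) = -0.0000, h₀ = 1.5708 rad.
Bracket: h₀ sin ϕ sin δ + cos ϕ cos δ sin h₀ = 1.5708×0.55339×0.00000 + 0.83292×1.00000×1.00000 = 0.000000 + 0.832920 = 0.832920.
Q̄ = (S_0/π) × [bracket] = (1361/π) × 0.832920 = 360.8 W/m².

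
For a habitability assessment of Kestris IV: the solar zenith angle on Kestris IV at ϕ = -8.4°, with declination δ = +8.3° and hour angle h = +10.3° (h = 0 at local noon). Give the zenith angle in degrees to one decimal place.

θ_z = 19.6°

cos θ_z = sin ϕ sin δ + cos ϕ cos δ cos h = -0.021088 + 0.963135 = 0.942047.
θ_z = arccos(0.942047) = 19.6°.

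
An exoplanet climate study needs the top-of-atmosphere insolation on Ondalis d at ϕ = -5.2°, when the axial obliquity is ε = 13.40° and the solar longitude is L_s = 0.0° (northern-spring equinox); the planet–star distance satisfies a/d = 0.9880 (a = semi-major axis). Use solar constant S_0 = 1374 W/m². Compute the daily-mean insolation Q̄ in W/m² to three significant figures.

Solar declination: sin δ = sin ε · sin L_s = sin 13.40° × sin 0.0° = 0.00000, so δ = +0.000°.
cos h₀ = −tan(-5.2°) tan(+0.000°) = 0.0000, h₀ = 1.5708 rad.
Bracket: h₀ sin ϕ sin δ + cos ϕ cos δ sin h₀ = 1.5708×-0.09063×0.00000 + 0.99588×1.00000×1.00000 = -0.000000 + 0.995880 = 0.995880.
Inverse-square distance factor (a/d)² = 0.9880² = 0.976144.
Q̄ = (S_0/π) × 0.976144 × [bracket] = (1374/π) × 0.976144 × 0.995880 = 425.2 W/m².

Q̄ ≈ 425 W/m²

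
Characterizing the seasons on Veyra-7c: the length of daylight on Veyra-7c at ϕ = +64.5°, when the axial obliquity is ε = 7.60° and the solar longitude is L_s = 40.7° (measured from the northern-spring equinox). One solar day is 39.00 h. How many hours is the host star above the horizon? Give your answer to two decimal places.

21.77 h

Solar declination: sin δ = sin ε · sin L_s = sin 7.60° × sin 40.7° = 0.08624, so δ = +4.948°.
cos h₀ = −tan ϕ · tan δ = −tan(+64.5°) × tan(+4.948°) = -0.1815, so h₀ = 1.7533 rad = 100.46°.
Daylight = 2h₀/(2π) × 39.00 h = (1.7533/π) × 39.00 = 21.77 h.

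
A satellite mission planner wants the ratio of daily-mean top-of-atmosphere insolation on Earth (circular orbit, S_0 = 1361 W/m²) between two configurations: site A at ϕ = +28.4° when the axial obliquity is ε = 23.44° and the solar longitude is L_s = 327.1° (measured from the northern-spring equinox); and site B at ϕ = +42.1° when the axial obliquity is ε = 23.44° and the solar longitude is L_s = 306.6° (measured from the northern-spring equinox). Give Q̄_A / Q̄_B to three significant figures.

Q̄_A / Q̄_B ≈ 1.76

— Configuration A (ϕ=+28.4°):
Solar declination: sin δ = sin ε · sin L_s = sin 23.44° × sin 327.1° = -0.21607, so δ = -12.478°.
cos h₀ = −tan(+28.4°) tan(-12.478°) = 0.1197, h₀ = 1.4509 rad.
Bracket: h₀ sin ϕ sin δ + cos ϕ cos δ sin h₀ = 1.4509×0.47562×-0.21607 + 0.87965×0.97638×0.99282 = -0.149105 + 0.852706 = 0.703601.
Q̄ = (S_0/π) × [bracket] = (1361/π) × 0.703601 = 304.81 W/m².
— Configuration B (ϕ=+42.1°):
Solar declination: sin δ = sin ε · sin L_s = sin 23.44° × sin 306.6° = -0.31935, so δ = -18.624°.
cos h₀ = −tan(+42.1°) tan(-18.624°) = 0.3045, h₀ = 1.2614 rad.
Bracket: h₀ sin ϕ sin δ + cos ϕ cos δ sin h₀ = 1.2614×0.67043×-0.31935 + 0.74198×0.94764×0.95251 = -0.270068 + 0.669738 = 0.399670.
Q̄ = (S_0/π) × [bracket] = (1361/π) × 0.399670 = 173.14 W/m².
Ratio Q̄_A / Q̄_B = 304.81 / 173.14 = 1.760.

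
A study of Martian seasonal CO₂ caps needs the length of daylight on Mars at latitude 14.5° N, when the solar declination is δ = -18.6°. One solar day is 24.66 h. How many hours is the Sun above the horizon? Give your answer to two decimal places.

cos h₀ = −tan ϕ · tan δ = −tan(+14.5°) × tan(-18.600°) = 0.0870, so h₀ = 1.4837 rad = 85.01°.
Daylight = 2h₀/(2π) × 24.66 h = (1.4837/π) × 24.66 = 11.65 h.

11.65 h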